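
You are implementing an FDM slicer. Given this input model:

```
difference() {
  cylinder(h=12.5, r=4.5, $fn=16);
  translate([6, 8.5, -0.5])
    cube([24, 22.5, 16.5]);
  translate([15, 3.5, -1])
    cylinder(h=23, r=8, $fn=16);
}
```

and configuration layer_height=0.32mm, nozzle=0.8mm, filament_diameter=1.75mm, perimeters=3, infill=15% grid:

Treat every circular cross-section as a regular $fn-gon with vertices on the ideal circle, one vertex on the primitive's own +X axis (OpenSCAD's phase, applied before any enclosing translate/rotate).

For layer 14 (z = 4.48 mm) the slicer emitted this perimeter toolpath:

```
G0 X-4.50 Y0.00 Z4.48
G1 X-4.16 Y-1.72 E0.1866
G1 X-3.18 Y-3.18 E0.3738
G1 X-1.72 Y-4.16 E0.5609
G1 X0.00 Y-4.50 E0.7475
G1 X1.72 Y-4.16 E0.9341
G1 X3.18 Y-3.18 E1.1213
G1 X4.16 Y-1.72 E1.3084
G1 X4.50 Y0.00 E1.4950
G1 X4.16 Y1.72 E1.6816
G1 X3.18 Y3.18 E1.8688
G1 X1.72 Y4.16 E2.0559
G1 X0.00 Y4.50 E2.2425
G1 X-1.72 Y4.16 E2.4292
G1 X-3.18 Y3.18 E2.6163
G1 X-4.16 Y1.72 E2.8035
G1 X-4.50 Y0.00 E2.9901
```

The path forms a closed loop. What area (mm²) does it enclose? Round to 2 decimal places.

Apply the shoelace formula to the sequence of (X, Y) vertices; enclosed area = 62.00 mm².

62.00 mm²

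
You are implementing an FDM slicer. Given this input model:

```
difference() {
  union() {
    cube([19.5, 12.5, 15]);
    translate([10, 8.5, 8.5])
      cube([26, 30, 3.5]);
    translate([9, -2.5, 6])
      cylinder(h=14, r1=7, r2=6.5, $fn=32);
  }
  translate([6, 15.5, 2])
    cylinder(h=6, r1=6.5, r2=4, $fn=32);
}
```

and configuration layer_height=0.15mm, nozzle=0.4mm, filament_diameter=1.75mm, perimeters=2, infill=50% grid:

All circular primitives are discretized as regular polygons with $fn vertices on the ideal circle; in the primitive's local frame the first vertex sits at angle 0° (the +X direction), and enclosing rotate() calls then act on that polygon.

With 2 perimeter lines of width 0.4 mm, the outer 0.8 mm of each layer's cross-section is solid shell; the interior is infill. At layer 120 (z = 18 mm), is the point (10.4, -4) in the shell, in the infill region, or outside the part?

At z = 18 mm: the cube does not reach this height (z outside [0, 15]); the cube at (10, 8.5) is not intersected at this z (z outside [8.5, 12]); the cone at (9, -2.5): at t=0.857 of its height the radius interpolates to r₁+(r₂−r₁)t = 6.571, giving a regular 32-gon of that circumradius; Merging all regions: only the cone at (9, -2.5) is present, so the union is just that shape — 1 connected region; the cone at (6, 15.5) is absent (z outside [2, 8]); Taking the first minus the rest: none of the subtracted shapes is present at this height, so that combined region is unchanged — 1 connected region. Overall, the cross-section is a single solid region. The nearest boundary edge runs (12.65, -7.96)→(13.65, -7.15); distance from the point to it = 4.49 mm. The point is inside the cross-section and 4.49 mm from the nearest boundary — more than the 0.8 mm shell width (2 × 0.4), so it's in the infill interior.

infill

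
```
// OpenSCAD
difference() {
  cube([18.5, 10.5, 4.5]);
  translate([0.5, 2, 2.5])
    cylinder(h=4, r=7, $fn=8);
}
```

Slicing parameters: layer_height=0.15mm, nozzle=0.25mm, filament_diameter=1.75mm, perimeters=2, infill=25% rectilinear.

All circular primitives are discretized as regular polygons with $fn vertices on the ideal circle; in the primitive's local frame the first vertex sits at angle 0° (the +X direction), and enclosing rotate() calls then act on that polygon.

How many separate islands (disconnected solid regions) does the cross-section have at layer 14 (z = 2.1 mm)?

1

At z = 2.1 mm: the 18.5×10.5 cube contributes its full rectangle; the cylinder at (0.5, 2) is not intersected at this z (z outside [2.5, 6.5]); Taking the first minus the rest: none of the subtracted shapes is present at this height, so the 18.5×10.5 cube is unchanged — 1 connected region. Overall, the cross-section is a single solid region. Island count = 1.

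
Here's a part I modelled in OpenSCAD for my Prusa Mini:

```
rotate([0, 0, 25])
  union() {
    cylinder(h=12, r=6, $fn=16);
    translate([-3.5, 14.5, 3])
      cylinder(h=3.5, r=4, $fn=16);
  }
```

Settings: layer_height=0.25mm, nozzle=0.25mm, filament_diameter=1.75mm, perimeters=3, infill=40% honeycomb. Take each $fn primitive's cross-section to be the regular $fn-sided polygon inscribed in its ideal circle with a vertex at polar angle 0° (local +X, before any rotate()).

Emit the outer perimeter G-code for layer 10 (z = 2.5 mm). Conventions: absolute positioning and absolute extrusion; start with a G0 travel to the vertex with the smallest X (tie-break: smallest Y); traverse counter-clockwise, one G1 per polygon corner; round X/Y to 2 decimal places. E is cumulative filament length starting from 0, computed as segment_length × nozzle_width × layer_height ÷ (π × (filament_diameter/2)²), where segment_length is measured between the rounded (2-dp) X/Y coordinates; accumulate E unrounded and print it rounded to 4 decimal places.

G0 X-5.99 Y-0.26 Z2.50
G1 X-5.44 Y-2.54 E0.0609
G1 X-4.05 Y-4.42 E0.1217
G1 X-2.05 Y-5.64 E0.1826
G1 X0.26 Y-5.99 E0.2433
G1 X2.54 Y-5.44 E0.3042
G1 X4.42 Y-4.05 E0.3650
G1 X5.64 Y-2.05 E0.4259
G1 X5.99 Y0.26 E0.4866
G1 X5.44 Y2.54 E0.5475
G1 X4.05 Y4.42 E0.6083
G1 X2.05 Y5.64 E0.6691
G1 X-0.26 Y5.99 E0.7298
G1 X-2.54 Y5.44 E0.7908
G1 X-4.42 Y4.05 E0.8515
G1 X-5.64 Y2.05 E0.9124
G1 X-5.99 Y-0.26 E0.9731

At z = 2.5 mm: the r=6 cylinder gives a regular 16-gon of circumradius 6 (constant along its height); the cylinder at (-3.5, 14.5) does not reach this height (z outside [3, 6.5]); Combining (union): only the r=6 cylinder is present, so the union is just that shape — 1 connected region; (rotated 25° about Z; rotation is an isometry so areas/perimeters/island counts are preserved). The outline is a single polygon with 16 vertices. Extrusion per mm of travel: 0.25 × 0.25 / (π × 0.875²) = 0.025984. Accumulating E over each segment gives final E = 0.9731.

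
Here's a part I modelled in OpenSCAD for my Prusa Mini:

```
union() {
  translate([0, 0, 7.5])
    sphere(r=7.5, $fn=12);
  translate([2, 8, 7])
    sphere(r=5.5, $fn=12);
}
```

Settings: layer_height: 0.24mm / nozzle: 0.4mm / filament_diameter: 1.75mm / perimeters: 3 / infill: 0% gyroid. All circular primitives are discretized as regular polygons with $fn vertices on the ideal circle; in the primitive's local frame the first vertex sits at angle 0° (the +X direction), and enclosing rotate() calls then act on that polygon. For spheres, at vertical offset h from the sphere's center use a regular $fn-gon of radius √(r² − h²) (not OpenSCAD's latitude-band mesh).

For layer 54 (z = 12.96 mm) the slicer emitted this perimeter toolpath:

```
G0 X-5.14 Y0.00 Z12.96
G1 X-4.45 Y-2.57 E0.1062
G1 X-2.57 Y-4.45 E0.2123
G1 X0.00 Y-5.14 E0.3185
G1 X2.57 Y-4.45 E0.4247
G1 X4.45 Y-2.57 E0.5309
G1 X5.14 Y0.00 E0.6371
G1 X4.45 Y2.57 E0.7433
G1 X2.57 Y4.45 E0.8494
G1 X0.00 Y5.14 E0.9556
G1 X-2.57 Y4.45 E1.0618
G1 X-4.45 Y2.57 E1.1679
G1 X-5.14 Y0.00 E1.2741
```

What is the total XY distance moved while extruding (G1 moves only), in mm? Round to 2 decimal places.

Sum the Euclidean lengths of each G1 segment: total = 31.92 mm.

31.92 mm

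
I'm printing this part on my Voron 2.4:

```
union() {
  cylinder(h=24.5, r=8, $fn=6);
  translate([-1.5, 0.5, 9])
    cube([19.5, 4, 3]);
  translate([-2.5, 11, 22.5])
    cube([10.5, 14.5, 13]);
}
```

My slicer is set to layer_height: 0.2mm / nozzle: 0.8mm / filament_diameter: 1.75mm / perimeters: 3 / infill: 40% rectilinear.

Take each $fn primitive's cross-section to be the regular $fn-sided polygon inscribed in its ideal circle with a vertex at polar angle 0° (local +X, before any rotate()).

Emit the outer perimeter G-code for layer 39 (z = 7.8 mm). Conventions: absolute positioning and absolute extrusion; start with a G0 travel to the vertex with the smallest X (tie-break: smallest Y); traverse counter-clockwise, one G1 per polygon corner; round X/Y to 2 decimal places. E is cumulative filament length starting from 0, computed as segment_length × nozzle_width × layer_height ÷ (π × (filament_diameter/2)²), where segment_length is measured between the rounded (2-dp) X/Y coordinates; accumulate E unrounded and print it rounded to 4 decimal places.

At z = 7.8 mm: the r=8 cylinder contributes a regular 6-gon of circumradius 8; the cube at (-1.5, 0.5) does not reach this height (z outside [9, 12]); the cube at (-2.5, 11) is absent (z outside [22.5, 35.5]); Combining (union): only the r=8 cylinder is present, so the union is just that shape — 1 connected region. The outline is a single polygon with 6 vertices. Extrusion per mm of travel: 0.8 × 0.2 / (π × 0.875²) = 0.066520. Accumulating E over each segment gives final E = 3.1934.

G0 X-8.00 Y0.00 Z7.80
G1 X-4.00 Y-6.93 E0.5323
G1 X4.00 Y-6.93 E1.0644
G1 X8.00 Y0.00 E1.5967
G1 X4.00 Y6.93 E2.1290
G1 X-4.00 Y6.93 E2.6611
G1 X-8.00 Y0.00 E3.1934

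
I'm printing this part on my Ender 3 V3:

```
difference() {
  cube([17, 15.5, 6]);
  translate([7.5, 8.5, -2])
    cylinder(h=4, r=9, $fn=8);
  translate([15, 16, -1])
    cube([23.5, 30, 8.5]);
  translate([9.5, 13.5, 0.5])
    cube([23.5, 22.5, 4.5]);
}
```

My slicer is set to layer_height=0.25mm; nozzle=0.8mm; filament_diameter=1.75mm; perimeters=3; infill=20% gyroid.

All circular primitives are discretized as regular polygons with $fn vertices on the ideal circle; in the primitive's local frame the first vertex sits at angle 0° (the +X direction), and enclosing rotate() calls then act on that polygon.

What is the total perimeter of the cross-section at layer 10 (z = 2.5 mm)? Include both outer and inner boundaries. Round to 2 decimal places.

65.00 mm

At z = 2.5 mm: the cube is present — its section is the full 17×15.5 rectangle (perimeter 65.00 mm); the cylinder at (7.5, 8.5) is absent (z outside [-2, 2]); the 23.5×30 cube at (15, 16) contributes its full rectangle (perimeter 107.00 mm); the cube at (9.5, 13.5) (footprint 23.5×22.5) is included at this height (perimeter 92.00 mm); Subtracting the remaining from the first: starting from the 17×15.5 cube, the 23.5×30 cube at (15, 16) misses the remaining region (no effect); the 23.5×22.5 cube at (9.5, 13.5) partially overlaps it — only the 15.00 mm² overlap (of its 528.75 mm²) is removed, clipping the outline — boundary = 65.00 mm. Overall, the cross-section is a single solid region. Total boundary length (outer) = 65.00 mm.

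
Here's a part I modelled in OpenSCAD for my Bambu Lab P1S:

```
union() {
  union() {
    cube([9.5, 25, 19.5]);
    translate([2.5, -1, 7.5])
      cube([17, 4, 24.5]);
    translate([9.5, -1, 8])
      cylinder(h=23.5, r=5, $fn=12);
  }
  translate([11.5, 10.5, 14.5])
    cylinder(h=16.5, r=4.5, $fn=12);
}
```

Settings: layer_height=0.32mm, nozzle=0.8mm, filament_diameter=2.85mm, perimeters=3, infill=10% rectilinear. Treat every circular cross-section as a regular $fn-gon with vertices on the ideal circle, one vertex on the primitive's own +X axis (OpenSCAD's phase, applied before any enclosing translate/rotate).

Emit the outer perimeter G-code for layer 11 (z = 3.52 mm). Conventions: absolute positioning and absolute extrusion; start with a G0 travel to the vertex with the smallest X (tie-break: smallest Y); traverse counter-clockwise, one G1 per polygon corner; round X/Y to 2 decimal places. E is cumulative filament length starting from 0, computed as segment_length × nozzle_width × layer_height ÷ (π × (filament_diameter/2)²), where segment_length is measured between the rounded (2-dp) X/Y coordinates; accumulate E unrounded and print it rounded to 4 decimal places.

G0 X0.00 Y0.00 Z3.52
G1 X9.50 Y0.00 E0.3812
G1 X9.50 Y25.00 E1.3845
G1 X0.00 Y25.00 E1.7657
G1 X0.00 Y0.00 E2.7689

At z = 3.52 mm: the cube is present — its section is the full 9.5×25 rectangle; the cube at (2.5, -1) is absent (z outside [7.5, 32]); the cylinder at (9.5, -1) does not reach this height (z outside [8, 31.5]); Merging all regions: only the 9.5×25 cube is present, so the union is just that shape — 1 connected region; the cylinder at (11.5, 10.5) is not intersected at this z (z outside [14.5, 31]); Taking the union: only that combined region is present, so the union is just that shape — 1 connected region. The outline is a single polygon with 4 vertices. Extrusion per mm of travel: 0.8 × 0.32 / (π × 1.425²) = 0.040129. Accumulating E over each segment gives final E = 2.7689.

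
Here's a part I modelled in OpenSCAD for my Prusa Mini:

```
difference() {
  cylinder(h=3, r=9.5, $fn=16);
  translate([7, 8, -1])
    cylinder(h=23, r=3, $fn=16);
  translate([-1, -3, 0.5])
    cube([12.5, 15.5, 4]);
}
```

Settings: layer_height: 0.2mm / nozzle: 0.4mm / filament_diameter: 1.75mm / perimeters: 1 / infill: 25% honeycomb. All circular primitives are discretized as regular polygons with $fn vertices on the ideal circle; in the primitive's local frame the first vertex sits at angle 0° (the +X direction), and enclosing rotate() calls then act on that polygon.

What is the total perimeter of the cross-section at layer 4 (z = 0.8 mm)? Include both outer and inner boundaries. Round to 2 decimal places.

At z = 0.8 mm: the r=9.5 cylinder gives a regular 16-gon of circumradius 9.5 (constant along its height) (perimeter = 2·16·9.500·sin(180°/16) = 59.31 mm); the r=3 cylinder at (7, 8) gives a regular 16-gon of circumradius 3 (constant along its height) (perimeter = 2·16·3.000·sin(180°/16) = 18.73 mm); the 12.5×15.5 cube at (-1, -3) contributes its full rectangle (perimeter 56.00 mm); Subtracting the remaining from the first: starting from the r=9.5 cylinder, the r=3 cylinder at (7, 8) partially overlaps it — only the 5.92 mm² overlap (of its 27.55 mm²) is removed, clipping the outline; the 12.5×15.5 cube at (-1, -3) partially overlaps it — only the 103.16 mm² overlap (of its 193.75 mm²) is removed, clipping the outline — boundary = 62.61 mm. Overall, the cross-section is a single solid region. Total boundary length (outer) = 62.61 mm.

62.61 mm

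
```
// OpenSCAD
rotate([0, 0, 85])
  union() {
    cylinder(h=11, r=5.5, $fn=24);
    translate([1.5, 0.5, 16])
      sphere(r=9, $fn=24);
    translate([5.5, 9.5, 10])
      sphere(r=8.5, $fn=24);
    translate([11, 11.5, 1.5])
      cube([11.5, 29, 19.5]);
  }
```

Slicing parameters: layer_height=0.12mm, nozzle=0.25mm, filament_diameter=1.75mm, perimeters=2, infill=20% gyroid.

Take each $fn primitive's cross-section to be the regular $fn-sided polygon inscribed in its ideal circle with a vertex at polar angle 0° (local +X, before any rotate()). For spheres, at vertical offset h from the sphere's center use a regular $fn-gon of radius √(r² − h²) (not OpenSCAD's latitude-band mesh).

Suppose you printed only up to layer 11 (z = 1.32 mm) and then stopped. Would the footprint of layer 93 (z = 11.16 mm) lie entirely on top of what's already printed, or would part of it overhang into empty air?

part overhangs

Compare the two slices. At z = 1.32: the r=5.5 cylinder gives a regular 24-gon of circumradius 5.5 (constant along its height) (area = (24/2)·5.500²·sin(360°/24) = 93.95 mm²); the sphere at (1.5, 0.5) is absent (|z−center|=14.680 > r=9); the sphere at (5.5, 9.5) is absent (|z−center|=8.680 > r=8.5); the cube at (11, 11.5) is absent (z outside [1.5, 21]); Combining (union): only the r=5.5 cylinder is present, so the union is just that shape — area = 93.95 mm²; (whole slice rotated 85° about Z — lengths, areas and connectivity unchanged). At z = 11.16: the cylinder does not reach this height (z outside [0, 11]); the r=9 sphere at (1.5, 0.5) contributes a regular 24-gon of circumradius √(9²−4.84²) = 7.588 (area = (24/2)·7.588²·sin(360°/24) = 178.82 mm²); the r=8.5 sphere at (5.5, 9.5) contributes a regular 24-gon of circumradius √(8.5²−1.16²) = 8.420 (area = (24/2)·8.420²·sin(360°/24) = 220.22 mm²); the cube at (11, 11.5) is present — its section is the full 11.5×29 rectangle (area 333.50 mm²); Combining (union): the regions partially overlap — summed areas 732.53 mm² minus the doubly-counted overlap 59.77 mm² gives 672.76 mm² — area = 672.76 mm²; (rotated 85° about Z; rotation is an isometry so areas/perimeters/island counts are preserved). Checking containment: at z = 11.16 the cross-section extends beyond the z = 1.32 cross-section by about 578.81 mm².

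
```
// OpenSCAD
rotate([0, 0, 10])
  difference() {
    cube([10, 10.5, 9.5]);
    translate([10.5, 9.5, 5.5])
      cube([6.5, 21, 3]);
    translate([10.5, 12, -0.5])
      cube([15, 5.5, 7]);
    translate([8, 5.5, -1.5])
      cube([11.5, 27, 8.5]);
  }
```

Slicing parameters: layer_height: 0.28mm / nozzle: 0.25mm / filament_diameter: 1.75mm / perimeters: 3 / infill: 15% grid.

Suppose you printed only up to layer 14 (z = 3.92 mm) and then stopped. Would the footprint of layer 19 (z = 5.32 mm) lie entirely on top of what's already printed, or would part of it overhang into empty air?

Compare the two slices. At z = 3.92: the 10×10.5 cube contributes its full rectangle (area 105.00 mm²); the cube at (10.5, 9.5) does not reach this height (z outside [5.5, 8.5]); the cube at (10.5, 12) (footprint 15×5.5) is included at this height (area 82.50 mm²); the cube at (8, 5.5) is present — its section is the full 11.5×27 rectangle (area 310.50 mm²); Subtracting the remaining from the first: starting from the 10×10.5 cube (105.00 mm²), the 15×5.5 cube at (10.5, 12) misses the remaining region (no effect); the 11.5×27 cube at (8, 5.5) partially overlaps it — only the 10.00 mm² overlap (of its 310.50 mm²) is removed, clipping the outline — area = 95.00 mm²; (whole slice rotated 10° about Z — lengths, areas and connectivity unchanged). At z = 5.32: the cube (footprint 10×10.5) is included at this height (area 105.00 mm²); the cube at (10.5, 9.5) is not intersected at this z (z outside [5.5, 8.5]); the cube at (10.5, 12) is present — its section is the full 15×5.5 rectangle (area 82.50 mm²); the cube at (8, 5.5) is present — its section is the full 11.5×27 rectangle (area 310.50 mm²); Subtracting the remaining from the first: starting from the 10×10.5 cube (105.00 mm²), the 15×5.5 cube at (10.5, 12) misses the remaining region (no effect); the 11.5×27 cube at (8, 5.5) partially overlaps it — only the 10.00 mm² overlap (of its 310.50 mm²) is removed, clipping the outline — area = 95.00 mm²; (whole slice rotated 10° about Z — lengths, areas and connectivity unchanged). Checking containment: the cross-section at z = 5.32 is a subset of the cross-section at z = 3.92.

entirely on top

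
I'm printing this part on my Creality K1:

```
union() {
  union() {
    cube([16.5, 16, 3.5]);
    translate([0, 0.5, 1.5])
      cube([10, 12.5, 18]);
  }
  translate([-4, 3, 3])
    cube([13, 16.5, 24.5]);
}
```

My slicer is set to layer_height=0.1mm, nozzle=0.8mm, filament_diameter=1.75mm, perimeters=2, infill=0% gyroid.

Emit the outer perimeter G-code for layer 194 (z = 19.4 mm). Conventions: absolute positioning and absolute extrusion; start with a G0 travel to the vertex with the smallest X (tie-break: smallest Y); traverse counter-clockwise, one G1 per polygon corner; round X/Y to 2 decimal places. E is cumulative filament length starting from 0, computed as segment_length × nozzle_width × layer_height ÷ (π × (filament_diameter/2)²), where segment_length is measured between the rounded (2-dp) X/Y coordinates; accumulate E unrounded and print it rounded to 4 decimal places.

At z = 19.4 mm: the cube is not intersected at this z (z outside [0, 3.5]); the cube at (0, 0.5) (footprint 10×12.5) is included at this height; Combining (union): only the 10×12.5 cube at (0, 0.5) is present, so the union is just that shape — 1 connected region; the cube at (-4, 3) is present — its section is the full 13×16.5 rectangle; Merging all regions: the regions partially overlap (shared area 90.00 mm²), so overlapping operands fuse into one piece — 1 connected region. The outline is a single polygon with 8 vertices. Extrusion per mm of travel: 0.8 × 0.1 / (π × 0.875²) = 0.033260. Accumulating E over each segment gives final E = 2.1952.

G0 X-4.00 Y3.00 Z19.40
G1 X0.00 Y3.00 E0.1330
G1 X0.00 Y0.50 E0.2162
G1 X10.00 Y0.50 E0.5488
G1 X10.00 Y13.00 E0.9645
G1 X9.00 Y13.00 E0.9978
G1 X9.00 Y19.50 E1.2140
G1 X-4.00 Y19.50 E1.6464
G1 X-4.00 Y3.00 E2.1952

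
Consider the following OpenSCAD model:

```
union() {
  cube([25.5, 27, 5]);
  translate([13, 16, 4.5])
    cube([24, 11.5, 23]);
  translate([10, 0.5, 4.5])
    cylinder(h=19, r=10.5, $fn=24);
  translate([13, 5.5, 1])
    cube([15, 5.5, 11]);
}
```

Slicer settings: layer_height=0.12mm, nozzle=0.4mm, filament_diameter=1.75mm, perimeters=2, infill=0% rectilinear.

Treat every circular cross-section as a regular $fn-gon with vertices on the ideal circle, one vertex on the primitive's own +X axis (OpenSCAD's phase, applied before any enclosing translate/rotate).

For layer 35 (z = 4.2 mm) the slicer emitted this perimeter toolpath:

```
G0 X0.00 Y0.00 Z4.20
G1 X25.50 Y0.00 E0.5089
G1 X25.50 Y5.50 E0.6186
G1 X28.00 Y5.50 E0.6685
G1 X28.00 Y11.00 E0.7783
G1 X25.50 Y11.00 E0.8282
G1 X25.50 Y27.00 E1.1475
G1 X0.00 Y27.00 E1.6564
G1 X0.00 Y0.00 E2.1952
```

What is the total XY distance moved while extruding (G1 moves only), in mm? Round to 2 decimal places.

110.00 mm

Sum the Euclidean lengths of each G1 segment: total = 110.00 mm.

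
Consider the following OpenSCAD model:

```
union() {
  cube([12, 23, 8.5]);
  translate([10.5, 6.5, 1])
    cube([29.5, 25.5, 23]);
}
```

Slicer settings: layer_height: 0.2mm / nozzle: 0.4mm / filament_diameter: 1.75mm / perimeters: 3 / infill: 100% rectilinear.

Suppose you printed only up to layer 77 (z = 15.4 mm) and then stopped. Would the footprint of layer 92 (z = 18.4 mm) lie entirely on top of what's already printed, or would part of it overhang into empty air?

entirely on top

Compare the two slices. At z = 15.4: the cube is not intersected at this z (z outside [0, 8.5]); the cube at (10.5, 6.5) (footprint 29.5×25.5) is included at this height (area 752.25 mm²); Taking the union: only the 29.5×25.5 cube at (10.5, 6.5) is present, so the union is just that shape — area = 752.25 mm². At z = 18.4: the cube is absent (z outside [0, 8.5]); the cube at (10.5, 6.5) is present — its section is the full 29.5×25.5 rectangle (area 752.25 mm²); Taking the union: only the 29.5×25.5 cube at (10.5, 6.5) is present, so the union is just that shape — area = 752.25 mm². Checking containment: the cross-section at z = 18.4 is a subset of the cross-section at z = 15.4.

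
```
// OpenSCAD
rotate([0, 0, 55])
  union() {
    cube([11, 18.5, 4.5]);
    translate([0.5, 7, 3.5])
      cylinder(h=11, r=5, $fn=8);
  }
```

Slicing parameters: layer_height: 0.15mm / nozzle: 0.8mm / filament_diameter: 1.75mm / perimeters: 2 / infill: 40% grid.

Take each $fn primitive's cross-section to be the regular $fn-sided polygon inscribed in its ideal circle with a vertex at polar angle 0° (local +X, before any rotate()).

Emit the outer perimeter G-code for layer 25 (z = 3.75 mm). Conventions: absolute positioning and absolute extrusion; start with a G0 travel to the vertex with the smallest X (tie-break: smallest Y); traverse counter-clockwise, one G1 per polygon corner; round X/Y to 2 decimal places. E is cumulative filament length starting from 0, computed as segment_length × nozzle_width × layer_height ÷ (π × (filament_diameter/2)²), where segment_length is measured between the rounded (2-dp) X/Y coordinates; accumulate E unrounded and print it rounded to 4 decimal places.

At z = 3.75 mm: the cube (footprint 11×18.5) is included at this height; the r=5 cylinder at (0.5, 7) gives a regular 8-gon of circumradius 5 (constant along its height); Taking the union: the regions partially overlap (shared area 40.25 mm²), so overlapping operands fuse into one piece — 1 connected region; (rotated 55° about Z; rotation is an isometry so areas/perimeters/island counts are preserved). The outline is a single polygon with 9 vertices. Extrusion per mm of travel: 0.8 × 0.15 / (π × 0.875²) = 0.049890. Accumulating E over each segment gives final E = 3.1747.

G0 X-15.15 Y10.61 Z3.75
G1 X-9.66 Y6.76 E0.3345
G1 X-10.37 Y3.56 E0.4981
G1 X-8.32 Y0.33 E0.6889
G1 X-4.58 Y-0.50 E0.8801
G1 X-1.81 Y1.27 E1.0441
G1 X0.00 Y0.00 E1.1544
G1 X6.31 Y9.01 E1.7032
G1 X-8.84 Y19.62 E2.6259
G1 X-15.15 Y10.61 E3.1747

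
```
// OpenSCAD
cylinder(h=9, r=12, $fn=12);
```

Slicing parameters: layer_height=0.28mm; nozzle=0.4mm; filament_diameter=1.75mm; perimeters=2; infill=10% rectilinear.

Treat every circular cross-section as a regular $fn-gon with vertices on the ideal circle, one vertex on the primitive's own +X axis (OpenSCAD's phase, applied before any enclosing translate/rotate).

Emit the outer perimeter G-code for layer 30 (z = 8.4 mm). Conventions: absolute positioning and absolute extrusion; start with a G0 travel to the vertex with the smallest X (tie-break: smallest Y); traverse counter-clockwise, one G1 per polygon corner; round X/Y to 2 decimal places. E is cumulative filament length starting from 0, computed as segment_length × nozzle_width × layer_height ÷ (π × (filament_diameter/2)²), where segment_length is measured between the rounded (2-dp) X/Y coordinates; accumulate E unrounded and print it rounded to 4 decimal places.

At z = 8.4 mm: the r=12 cylinder contributes a regular 12-gon of circumradius 12. The outline is a single polygon with 12 vertices. Extrusion per mm of travel: 0.4 × 0.28 / (π × 0.875²) = 0.046564. Accumulating E over each segment gives final E = 3.4705.

G0 X-12.00 Y0.00 Z8.40
G1 X-10.39 Y-6.00 E0.2893
G1 X-6.00 Y-10.39 E0.5784
G1 X0.00 Y-12.00 E0.8676
G1 X6.00 Y-10.39 E1.1569
G1 X10.39 Y-6.00 E1.4460
G1 X12.00 Y0.00 E1.7353
G1 X10.39 Y6.00 E2.0245
G1 X6.00 Y10.39 E2.3136
G1 X0.00 Y12.00 E2.6029
G1 X-6.00 Y10.39 E2.8921
G1 X-10.39 Y6.00 E3.1812
G1 X-12.00 Y0.00 E3.4705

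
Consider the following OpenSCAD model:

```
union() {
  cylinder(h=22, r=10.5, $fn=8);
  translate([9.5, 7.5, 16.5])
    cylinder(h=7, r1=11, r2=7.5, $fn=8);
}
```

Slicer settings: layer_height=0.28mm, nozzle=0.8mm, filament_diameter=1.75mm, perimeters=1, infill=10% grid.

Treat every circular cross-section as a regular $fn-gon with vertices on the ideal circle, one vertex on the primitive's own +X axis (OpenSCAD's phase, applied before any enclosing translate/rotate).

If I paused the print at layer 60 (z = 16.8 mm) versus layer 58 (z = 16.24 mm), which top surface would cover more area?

layer 60 (z = 16.8 mm)

Layer 60 (z = 16.8): the r=10.5 cylinder contributes a regular 8-gon of circumradius 10.5 (area = (8/2)·10.500²·sin(360°/8) = 311.83 mm²); the cone at (9.5, 7.5): at t=0.043 of its height the radius interpolates to r₁+(r₂−r₁)t = 10.850, giving a regular 8-gon of that circumradius (area = (8/2)·10.850²·sin(360°/8) = 332.97 mm²); Taking the union: the regions partially overlap — summed areas 644.80 mm² minus the doubly-counted overlap 93.19 mm² gives 551.62 mm² — area = 551.62 mm². So its area = 551.62 mm². Layer 58 (z = 16.24): the cylinder: section is a regular 8-gon, circumradius r=10.5 (area = (8/2)·10.500²·sin(360°/8) = 311.83 mm²); the cone at (9.5, 7.5) is not intersected at this z (z outside [16.5, 23.5]); Combining (union): only the r=10.5 cylinder is present, so the union is just that shape — area = 311.83 mm². So its area = 311.83 mm². Layer 60 is larger (551.62 vs 311.83 mm²).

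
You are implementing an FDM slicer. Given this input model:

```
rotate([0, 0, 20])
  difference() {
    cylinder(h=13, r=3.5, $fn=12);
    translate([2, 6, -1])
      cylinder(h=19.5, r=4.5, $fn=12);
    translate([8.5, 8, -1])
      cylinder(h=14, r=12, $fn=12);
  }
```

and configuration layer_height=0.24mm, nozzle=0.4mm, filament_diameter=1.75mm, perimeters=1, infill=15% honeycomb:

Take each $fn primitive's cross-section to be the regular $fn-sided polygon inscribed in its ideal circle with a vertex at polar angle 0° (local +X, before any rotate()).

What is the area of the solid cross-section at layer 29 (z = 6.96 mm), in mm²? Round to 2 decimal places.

19.00 mm²

At z = 6.96 mm: the r=3.5 cylinder contributes a regular 12-gon of circumradius 3.5 (area = (12/2)·3.500²·sin(360°/12) = 36.75 mm²); the r=4.5 cylinder at (2, 6) contributes a regular 12-gon of circumradius 4.5 (area = (12/2)·4.500²·sin(360°/12) = 60.75 mm²); the cylinder at (8.5, 8): section is a regular 12-gon, circumradius r=12 (area = (12/2)·12.000²·sin(360°/12) = 432.00 mm²); Taking the first minus the rest: starting from the r=3.5 cylinder (36.75 mm²), the r=4.5 cylinder at (2, 6) partially overlaps it — only the 4.60 mm² overlap (of its 60.75 mm²) is removed, clipping the outline; the r=12 cylinder at (8.5, 8) partially overlaps it — only the 13.15 mm² overlap (of its 432.00 mm²) is removed, clipping the outline — area = 19.00 mm²; (whole slice rotated 20° about Z — lengths, areas and connectivity unchanged). Overall, the cross-section is a single solid region. Net area = 19.00 mm².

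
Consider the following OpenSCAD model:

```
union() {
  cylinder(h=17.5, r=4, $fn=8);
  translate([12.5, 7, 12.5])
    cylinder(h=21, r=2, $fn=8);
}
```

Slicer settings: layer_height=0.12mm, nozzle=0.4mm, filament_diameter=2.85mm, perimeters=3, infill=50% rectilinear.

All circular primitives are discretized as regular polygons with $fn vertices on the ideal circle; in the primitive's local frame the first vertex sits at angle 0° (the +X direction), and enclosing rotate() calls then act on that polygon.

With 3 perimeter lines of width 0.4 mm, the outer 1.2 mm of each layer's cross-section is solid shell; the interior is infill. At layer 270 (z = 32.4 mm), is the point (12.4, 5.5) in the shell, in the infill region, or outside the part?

shell

At z = 32.4 mm: the cylinder does not reach this height (z outside [0, 17.5]); the r=2 cylinder at (12.5, 7) gives a regular 8-gon of circumradius 2 (constant along its height); Merging all regions: only the r=2 cylinder at (12.5, 7) is present, so the union is just that shape — 1 connected region. Overall, the cross-section is a single solid region. The nearest boundary edge runs (11.09, 5.59)→(12.50, 5.00); distance from the point to it = 0.42 mm. The point is inside the cross-section, 0.42 mm from the nearest boundary — within the 1.2 mm shell band (3 × 0.4).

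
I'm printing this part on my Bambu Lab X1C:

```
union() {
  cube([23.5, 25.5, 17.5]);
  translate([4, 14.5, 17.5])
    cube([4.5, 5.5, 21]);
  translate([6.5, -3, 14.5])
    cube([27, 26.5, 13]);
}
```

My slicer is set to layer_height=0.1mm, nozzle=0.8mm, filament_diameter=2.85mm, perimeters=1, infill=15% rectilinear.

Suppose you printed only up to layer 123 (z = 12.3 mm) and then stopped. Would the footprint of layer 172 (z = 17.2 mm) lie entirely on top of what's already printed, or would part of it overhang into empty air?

Compare the two slices. At z = 12.3: the cube is present — its section is the full 23.5×25.5 rectangle (area 599.25 mm²); the cube at (4, 14.5) is not intersected at this z (z outside [17.5, 38.5]); the cube at (6.5, -3) is absent (z outside [14.5, 27.5]); Taking the union: only the 23.5×25.5 cube is present, so the union is just that shape — area = 599.25 mm². At z = 17.2: the cube is present — its section is the full 23.5×25.5 rectangle (area 599.25 mm²); the cube at (4, 14.5) is not intersected at this z (z outside [17.5, 38.5]); the cube at (6.5, -3) is present — its section is the full 27×26.5 rectangle (area 715.50 mm²); Taking the union: the regions partially overlap — summed areas 1314.75 mm² minus the doubly-counted overlap 399.50 mm² gives 915.25 mm² — area = 915.25 mm². Checking containment: at z = 17.2 the cross-section extends beyond the z = 12.3 cross-section by about 316.00 mm².

part overhangs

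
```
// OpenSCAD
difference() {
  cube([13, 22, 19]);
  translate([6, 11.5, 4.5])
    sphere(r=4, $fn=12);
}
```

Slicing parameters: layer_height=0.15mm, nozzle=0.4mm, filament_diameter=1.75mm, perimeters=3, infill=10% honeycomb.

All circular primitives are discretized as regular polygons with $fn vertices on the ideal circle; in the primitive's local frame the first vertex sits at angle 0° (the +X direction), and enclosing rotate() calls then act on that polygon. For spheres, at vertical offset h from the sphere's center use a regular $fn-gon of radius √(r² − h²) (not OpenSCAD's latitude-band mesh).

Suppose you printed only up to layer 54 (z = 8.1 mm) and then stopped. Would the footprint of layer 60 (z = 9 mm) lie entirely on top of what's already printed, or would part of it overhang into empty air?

Compare the two slices. At z = 8.1: the 13×22 cube contributes its full rectangle (area 286.00 mm²); the sphere at (6, 11.5): section is a regular 12-gon, circumradius = √(r²−h²) = √(4²−3.6²) = 1.744 (area = (12/2)·1.744²·sin(360°/12) = 9.12 mm²); After the difference (first − rest): starting from the 13×22 cube (286.00 mm²), the r=4 sphere at (6, 11.5) lies wholly inside it (removes its full 9.12 mm² and its 10.83 mm outline becomes a hole wall) — area = 276.88 mm². At z = 9: the cube (footprint 13×22) is included at this height (area 286.00 mm²); the sphere at (6, 11.5) does not reach this height (|z−center|=4.500 > r=4); Subtracting the remaining from the first: none of the subtracted shapes is present at this height, so the 13×22 cube is unchanged — area = 286.00 mm². Checking containment: at z = 9 the cross-section extends beyond the z = 8.1 cross-section by about 9.12 mm².

part overhangs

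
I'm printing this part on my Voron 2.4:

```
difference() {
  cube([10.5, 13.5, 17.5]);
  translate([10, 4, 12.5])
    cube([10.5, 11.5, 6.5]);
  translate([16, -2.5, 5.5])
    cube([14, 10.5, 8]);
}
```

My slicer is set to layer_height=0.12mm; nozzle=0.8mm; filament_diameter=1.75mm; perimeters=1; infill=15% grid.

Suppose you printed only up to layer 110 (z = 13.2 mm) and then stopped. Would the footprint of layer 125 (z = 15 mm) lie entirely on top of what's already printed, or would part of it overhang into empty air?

Compare the two slices. At z = 13.2: the 10.5×13.5 cube contributes its full rectangle (area 141.75 mm²); the cube at (10, 4) (footprint 10.5×11.5) is included at this height (area 120.75 mm²); the cube at (16, -2.5) is present — its section is the full 14×10.5 rectangle (area 147.00 mm²); Taking the first minus the rest: starting from the 10.5×13.5 cube (141.75 mm²), the 10.5×11.5 cube at (10, 4) partially overlaps it — only the 4.75 mm² overlap (of its 120.75 mm²) is removed, clipping the outline; the 14×10.5 cube at (16, -2.5) misses the remaining region (no effect) — area = 137.00 mm². At z = 15: the cube (footprint 10.5×13.5) is included at this height (area 141.75 mm²); the cube at (10, 4) is present — its section is the full 10.5×11.5 rectangle (area 120.75 mm²); the cube at (16, -2.5) is absent (z outside [5.5, 13.5]); After the difference (first − rest): starting from the 10.5×13.5 cube (141.75 mm²), the 10.5×11.5 cube at (10, 4) partially overlaps it — only the 4.75 mm² overlap (of its 120.75 mm²) is removed, clipping the outline — area = 137.00 mm². Checking containment: the cross-section at z = 15 is a subset of the cross-section at z = 13.2.

entirely on top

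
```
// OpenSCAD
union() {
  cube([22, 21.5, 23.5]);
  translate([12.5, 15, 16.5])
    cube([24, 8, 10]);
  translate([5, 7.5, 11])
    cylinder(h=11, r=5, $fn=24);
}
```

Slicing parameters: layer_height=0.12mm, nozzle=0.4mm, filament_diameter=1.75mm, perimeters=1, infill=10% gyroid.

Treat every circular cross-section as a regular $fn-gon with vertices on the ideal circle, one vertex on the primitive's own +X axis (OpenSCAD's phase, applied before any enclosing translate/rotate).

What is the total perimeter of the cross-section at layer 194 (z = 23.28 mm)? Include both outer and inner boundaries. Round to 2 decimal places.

At z = 23.28 mm: the cube is present — its section is the full 22×21.5 rectangle (perimeter 87.00 mm); the cube at (12.5, 15) (footprint 24×8) is included at this height (perimeter 64.00 mm); the cylinder at (5, 7.5) is absent (z outside [11, 22]); Merging all regions: the regions partially overlap (shared area 61.75 mm²), so the edge portions inside another operand are dropped and the merged outline is re-measured after clipping — boundary = 119.00 mm. Overall, the cross-section is a single solid region. Total boundary length (outer) = 119.00 mm.

119.00 mm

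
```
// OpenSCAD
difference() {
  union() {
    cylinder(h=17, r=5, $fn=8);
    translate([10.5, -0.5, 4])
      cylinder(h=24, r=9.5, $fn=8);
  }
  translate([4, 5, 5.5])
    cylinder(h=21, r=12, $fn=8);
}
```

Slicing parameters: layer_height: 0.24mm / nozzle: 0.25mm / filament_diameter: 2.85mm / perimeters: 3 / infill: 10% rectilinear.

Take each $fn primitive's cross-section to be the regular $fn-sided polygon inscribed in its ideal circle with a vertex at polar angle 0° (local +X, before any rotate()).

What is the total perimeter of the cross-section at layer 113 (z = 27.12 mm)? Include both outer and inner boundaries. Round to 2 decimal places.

58.17 mm

At z = 27.12 mm: the cylinder is absent (z outside [0, 17]); the cylinder at (10.5, -0.5): section is a regular 8-gon, circumradius r=9.5 (perimeter = 2·8·9.500·sin(180°/8) = 58.17 mm); Combining (union): only the r=9.5 cylinder at (10.5, -0.5) is present, so the union is just that shape — boundary = 58.17 mm; the cylinder at (4, 5) is not intersected at this z (z outside [5.5, 26.5]); Taking the first minus the rest: none of the subtracted shapes is present at this height, so the result so far is unchanged — boundary = 58.17 mm. Overall, the cross-section is a single solid region. Total boundary length (outer) = 58.17 mm.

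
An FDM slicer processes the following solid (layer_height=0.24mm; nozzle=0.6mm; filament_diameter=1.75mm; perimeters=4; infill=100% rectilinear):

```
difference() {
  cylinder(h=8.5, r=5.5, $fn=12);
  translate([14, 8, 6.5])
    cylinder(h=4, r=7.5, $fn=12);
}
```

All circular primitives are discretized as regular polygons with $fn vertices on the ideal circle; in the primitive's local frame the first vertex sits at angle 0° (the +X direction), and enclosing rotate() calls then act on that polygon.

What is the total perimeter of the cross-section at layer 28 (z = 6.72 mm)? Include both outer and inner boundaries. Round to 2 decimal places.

34.16 mm

At z = 6.72 mm: the r=5.5 cylinder gives a regular 12-gon of circumradius 5.5 (constant along its height) (perimeter = 2·12·5.500·sin(180°/12) = 34.16 mm); the r=7.5 cylinder at (14, 8) gives a regular 12-gon of circumradius 7.5 (constant along its height) (perimeter = 2·12·7.500·sin(180°/12) = 46.59 mm); Taking the first minus the rest: starting from the r=5.5 cylinder, the r=7.5 cylinder at (14, 8) misses the remaining region (no effect) — boundary = 34.16 mm. Overall, the cross-section is a single solid region. Total boundary length (outer) = 34.16 mm.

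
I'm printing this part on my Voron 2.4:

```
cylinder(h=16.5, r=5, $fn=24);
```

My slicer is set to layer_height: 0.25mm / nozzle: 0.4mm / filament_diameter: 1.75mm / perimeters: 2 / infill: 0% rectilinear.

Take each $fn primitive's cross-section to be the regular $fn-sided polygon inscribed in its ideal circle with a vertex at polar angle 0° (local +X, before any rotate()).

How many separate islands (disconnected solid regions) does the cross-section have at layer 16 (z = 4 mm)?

At z = 4 mm: the r=5 cylinder contributes a regular 24-gon of circumradius 5. Overall, the cross-section is a single solid region. Island count = 1.

1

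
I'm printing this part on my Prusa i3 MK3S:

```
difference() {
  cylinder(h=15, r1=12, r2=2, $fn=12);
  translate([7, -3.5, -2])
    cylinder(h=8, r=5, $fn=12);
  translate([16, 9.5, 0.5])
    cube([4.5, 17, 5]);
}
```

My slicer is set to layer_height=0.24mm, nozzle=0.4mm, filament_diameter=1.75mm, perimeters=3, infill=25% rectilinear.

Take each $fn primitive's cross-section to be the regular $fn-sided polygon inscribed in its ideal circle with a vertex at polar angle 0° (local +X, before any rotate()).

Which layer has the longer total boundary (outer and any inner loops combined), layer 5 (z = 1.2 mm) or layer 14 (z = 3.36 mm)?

layer 5 (z = 1.2 mm)

Layer 5 (z = 1.2): the cone: at t=0.080 of its height the radius interpolates to r₁+(r₂−r₁)t = 11.200, giving a regular 12-gon of that circumradius (perimeter = 2·12·11.200·sin(180°/12) = 69.57 mm); the r=5 cylinder at (7, -3.5) contributes a regular 12-gon of circumradius 5 (perimeter = 2·12·5.000·sin(180°/12) = 31.06 mm); the cube at (16, 9.5) is present — its section is the full 4.5×17 rectangle (perimeter 43.00 mm); After the difference (first − rest): starting from the cone, the r=5 cylinder at (7, -3.5) partially overlaps it — only the 63.41 mm² overlap (of its 75.00 mm²) is removed, clipping the outline; the 4.5×17 cube at (16, 9.5) misses the remaining region (no effect) — boundary = 80.54 mm. So its perimeter = 80.54 mm. Layer 14 (z = 3.36): the cone contributes a regular 12-gon of circumradius 9.760 (interpolated between r1=12 and r2=2 at t=0.224) (perimeter = 2·12·9.760·sin(180°/12) = 60.63 mm); the r=5 cylinder at (7, -3.5) contributes a regular 12-gon of circumradius 5 (perimeter = 2·12·5.000·sin(180°/12) = 31.06 mm); the 4.5×17 cube at (16, 9.5) contributes its full rectangle (perimeter 43.00 mm); Taking the first minus the rest: starting from the cone, the r=5 cylinder at (7, -3.5) partially overlaps it — only the 50.02 mm² overlap (of its 75.00 mm²) is removed, clipping the outline; the 4.5×17 cube at (16, 9.5) misses the remaining region (no effect) — boundary = 66.72 mm. So its perimeter = 66.72 mm. Layer 5 is larger (80.54 vs 66.72 mm).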